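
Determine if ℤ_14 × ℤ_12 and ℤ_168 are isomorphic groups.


Comparing ℤ_14 × ℤ_12 and ℤ_168:
gcd(14,12) = 2 ≠ 1. Max element order in ℤ_14×ℤ_12 is lcm(14,12) = 84 < 168, so it has no element of order 168

No, ℤ_14 × ℤ_12 ≇ ℤ_168


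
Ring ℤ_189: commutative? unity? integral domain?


ℤ_189 is a commutative ring with unity 1; 189 = 3×63 is composite, so 3·63 ≡ 0 gives zero divisors (not an integral domain)
Commutative: Yes
Integral domain: No
Has unity: Yes

ℤ_189: Commutative=Yes, Unity=Yes


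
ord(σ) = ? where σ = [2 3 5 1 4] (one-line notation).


Cycle decomposition: (1 2 3 5 4)
Cycle lengths: 5
Order = lcm(5) = 5

ord(σ) = 5


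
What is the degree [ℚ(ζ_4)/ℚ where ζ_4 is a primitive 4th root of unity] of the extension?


[ℚ(ζ_n):ℚ] = deg Φ_n(x) = φ(n). Here φ(4) = 2

[ℚ(ζ_4)/ℚ where ζ_4 is a primitive 4th root of unity] = 2


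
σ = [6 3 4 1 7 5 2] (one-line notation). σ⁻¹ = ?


To find σ⁻¹, swap domain and range:
σ(1) = 6 → σ⁻¹(6) = 1
σ(2) = 3 → σ⁻¹(3) = 2
σ(3) = 4 → σ⁻¹(4) = 3
σ(4) = 1 → σ⁻¹(1) = 4
σ(5) = 7 → σ⁻¹(7) = 5
σ(6) = 5 → σ⁻¹(5) = 6
σ(7) = 2 → σ⁻¹(2) = 7

σ⁻¹ = [4 7 2 3 6 1 5]


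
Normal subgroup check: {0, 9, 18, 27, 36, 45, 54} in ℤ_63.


H = {0, 9, 18, 27, 36, 45, 54} in ℤ_63
ℤ_63 is abelian; every subgroup of an abelian group is normal

Yes, normal subgroup


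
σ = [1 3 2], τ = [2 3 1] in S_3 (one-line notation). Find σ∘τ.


σ∘τ: apply τ first, then σ
1 →τ 2 →σ 3
2 →τ 3 →σ 2
3 →τ 1 →σ 1

σ∘τ = [3 2 1]


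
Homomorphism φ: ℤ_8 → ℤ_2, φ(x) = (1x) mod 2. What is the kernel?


Kernel = preimage of identity
ker(φ) = {x ∈ ℤ_8 : 1x ≡ 0 (mod 2)}. Since 2 | 8, φ is well-defined. The kernel is the cyclic subgroup ⟨2⟩ of ℤ_8 (order 4), i.e. {0, 2, 4, 6}

ker(φ) = {0, 2, 4, 6}


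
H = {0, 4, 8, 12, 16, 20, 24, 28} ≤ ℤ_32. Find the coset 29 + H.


29 + H = {29 + h (mod 32) : h ∈ H}
29+0=29, 29+4=1, 29+8=5, 29+12=9, 29+16=13, 29+20=17, 29+24=21, 29+28=25
29 + H = {1, 5, 9, 13, 17, 21, 25, 29} = 1 + H

29 + H = {1, 5, 9, 13, 17, 21, 25, 29}


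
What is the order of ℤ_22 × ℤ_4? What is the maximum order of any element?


|ℤ_22 × ℤ_4| = 22 × 4 = 88
Max element order = lcm(22,4) = 44
Cyclic? No (gcd=2)

|ℤ_22×ℤ_4| = 88, max element order = 44


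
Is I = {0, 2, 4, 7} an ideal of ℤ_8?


Check ideal conditions for I = {0, 2, 4, 7} in ℤ_8:
(1) I is an additive subgroup? No
(2) For r ∈ ℤ_8 and a ∈ I: r·a ∈ I? No  [counterexample: r=2, a=7, r·a mod 8 = 6 ∉ I]

No, I is not an ideal of ℤ_8


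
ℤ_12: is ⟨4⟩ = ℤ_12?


g generates ℤ_n iff gcd(g, n) = 1
gcd(4, 12) = 4
Since gcd = 4 ≠ 1, ⟨4⟩ has order 3 < 12, so 4 is not a generator.

No, 4 does not generate ℤ_12


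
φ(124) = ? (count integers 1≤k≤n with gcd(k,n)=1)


Factor n: 124 = 2^2 × 31
φ(n) = n · ∏(1 - 1/p) over distinct primes p | n
φ(124) = 124 · (1 - 1/2) · (1 - 1/31) = 60

φ(124) = 60


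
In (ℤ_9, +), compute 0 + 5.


Operation: addition mod 9
0 + 5 = (a + b) mod 9 with a = 0, b = 5

0 + 5 = 5


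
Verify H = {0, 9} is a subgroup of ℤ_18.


Subgroup test for H = {0, 9} in (ℤ_18, +):
(1) 0 ∈ H? Yes
(2) Closure: for all a,b ∈ H, (a+b) mod 18 ∈ H? Yes
(3) Inverses: for all a ∈ H, -a mod 18 ∈ H? Yes

Yes, H is a subgroup of ℤ_18


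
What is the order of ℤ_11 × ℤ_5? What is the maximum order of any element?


|ℤ_11 × ℤ_5| = 11 × 5 = 55
Max element order = lcm(11,5) = 55
Cyclic? Yes (gcd=1)

|ℤ_11×ℤ_5| = 55, max element order = 55


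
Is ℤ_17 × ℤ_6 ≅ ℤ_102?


Comparing ℤ_17 × ℤ_6 and ℤ_102:
gcd(17,6) = 1, so ℤ_17 × ℤ_6 ≅ ℤ_102 (CRT)

Yes, ℤ_17 × ℤ_6 ≅ ℤ_102


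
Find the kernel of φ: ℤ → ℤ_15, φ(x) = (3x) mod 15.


Kernel = preimage of identity
ker(φ) = {x ∈ ℤ : 3x ≡ 0 (mod 15)}. gcd(3,15) = 3, so 3x ≡ 0 (mod 15) ⟺ x ≡ 0 (mod 15/3 = 5). Hence ker(φ) = 5ℤ

ker(φ) = 5ℤ


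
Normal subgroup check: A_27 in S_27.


H = A_27 in S_27
A_27 has index 2 in S_27, and every subgroup of index 2 is normal

Yes, normal subgroup


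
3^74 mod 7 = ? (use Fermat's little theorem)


Fermat's little theorem: if p is prime and gcd(a,p)=1, then a^(p-1) ≡ 1 (mod p)
p = 7 is prime, gcd(3,7) = 1
Reduce exponent: 74 mod 6 = 2
So 3^74 ≡ 3^2 (mod 7)
3^2 mod 7 = 2

3^74 ≡ 2 (mod 7)


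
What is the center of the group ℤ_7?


Z(G) = {g ∈ G | gx = xg for all x ∈ G}
ℤ_7 is abelian, so Z(G) = G

Z(ℤ_7) = ℤ_7


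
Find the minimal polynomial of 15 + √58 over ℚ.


Let α = 15 + √58. Then α - 15 = √58, so (α - 15)² = 58, giving α² - 30α + 167 = 0. Degree 2 and α ∉ ℚ, so this is the minimal polynomial.

Minimal polynomial: x² - 30x + 167


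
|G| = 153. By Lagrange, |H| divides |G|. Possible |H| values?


Lagrange's theorem: |H| divides |G|
|G| = 153
Divisors of 153: 1, 3, 9, 17, 51, 153

Possible subgroup orders: {1, 3, 9, 17, 51, 153}


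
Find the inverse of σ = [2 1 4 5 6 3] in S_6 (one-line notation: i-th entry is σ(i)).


To find σ⁻¹, swap domain and range:
σ(1) = 2 → σ⁻¹(2) = 1
σ(2) = 1 → σ⁻¹(1) = 2
σ(3) = 4 → σ⁻¹(4) = 3
σ(4) = 5 → σ⁻¹(5) = 4
σ(5) = 6 → σ⁻¹(6) = 5
σ(6) = 3 → σ⁻¹(3) = 6

σ⁻¹ = [2 1 6 3 4 5]


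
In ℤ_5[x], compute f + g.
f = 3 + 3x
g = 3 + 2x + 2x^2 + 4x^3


Add coefficients mod 5:
x^0: 3 + 3 = 1 (mod 5)
x^1: 3 + 2 = 0 (mod 5)
x^2: 0 + 2 = 2 (mod 5)
x^3: 0 + 4 = 4 (mod 5)
Result: 1 + 2x^2 + 4x^3

f + g = 1 + 2x^2 + 4x^3


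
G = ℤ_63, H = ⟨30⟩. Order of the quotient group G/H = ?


|⟨30⟩| = n / gcd(30, 63) = 63 / 3 = 21
H is normal (ℤ_63 is abelian).
|G/H| = |G| / |H| = 63 / 21 = 3

|G/H| = 3


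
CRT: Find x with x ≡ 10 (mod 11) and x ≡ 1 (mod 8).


m₁ = 11, m₂ = 8, gcd = 1, so CRT applies. M = m₁·m₂ = 88
Let M₁ = M/m₁ = 8, M₂ = M/m₂ = 11
Find y₁ ≡ M₁⁻¹ (mod m₁): 8⁻¹ ≡ 7 (mod 11)
Find y₂ ≡ M₂⁻¹ (mod m₂): 11⁻¹ ≡ 3 (mod 8)
x = a₁·M₁·y₁ + a₂·M₂·y₂ = 10·8·7 + 1·11·3 = 593
Reduce mod 88: x ≡ 65
Check: 65 mod 11 = 10 ✓, 65 mod 8 = 1 ✓

x ≡ 65 (mod 88)


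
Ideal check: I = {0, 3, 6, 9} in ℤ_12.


Check ideal conditions for I = {0, 3, 6, 9} in ℤ_12:
(1) I is an additive subgroup? Yes
(2) For r ∈ ℤ_12 and a ∈ I: r·a ∈ I? Yes

Yes, I is an ideal of ℤ_12


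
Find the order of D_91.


|D_n| = 2n (n rotations and n reflections)
|D_91| = 2×91 = 182

|D_91| = 182


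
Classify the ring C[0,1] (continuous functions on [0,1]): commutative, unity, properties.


pointwise +,× is commutative with unity (constant 1); but bump functions with disjoint support multiply to 0 — zero divisors, so not an integral domain
Commutative: Yes
Integral domain: No
Has unity: Yes

C[0,1] (continuous functions on [0,1]): Commutative=Yes, Unity=Yes


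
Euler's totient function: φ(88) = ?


Factor n: 88 = 2^3 × 11
φ(n) = n · ∏(1 - 1/p) over distinct primes p | n
φ(88) = 88 · (1 - 1/2) · (1 - 1/11) = 40

φ(88) = 40


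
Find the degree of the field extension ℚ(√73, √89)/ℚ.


[ℚ(√73,√89):ℚ] = [ℚ(√73,√89):ℚ(√73)]·[ℚ(√73):ℚ] = 2·2 = 4

[ℚ(√73, √89)/ℚ] = 4


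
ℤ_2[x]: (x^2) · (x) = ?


Expand and collect like terms; reduce coefficients mod 2:
x^0: 0·0 = 0 ≡ 0 (mod 2)
x^1: 0·1 + 0·0 = 0 ≡ 0 (mod 2)
x^2: 0·1 + 1·0 = 0 ≡ 0 (mod 2)
x^3: 1·1 = 1 ≡ 1 (mod 2)
Result: x^3

f · g = x^3


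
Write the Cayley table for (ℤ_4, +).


Elements: {0, 1, 2, 3}
Operation: addition mod 4
Entry (a, b) = (a + b) mod 4

Cayley table:
  | 0 | 1 | 2 | 3
0 | 0 | 1 | 2 | 3
1 | 1 | 2 | 3 | 0
2 | 2 | 3 | 0 | 1
3 | 3 | 0 | 1 | 2


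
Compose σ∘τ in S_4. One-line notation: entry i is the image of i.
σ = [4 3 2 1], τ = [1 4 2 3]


σ∘τ: apply τ first, then σ
1 →τ 1 →σ 4
2 →τ 4 →σ 1
3 →τ 2 →σ 3
4 →τ 3 →σ 2

σ∘τ = [4 1 3 2]


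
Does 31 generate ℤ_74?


g generates ℤ_n iff gcd(g, n) = 1
gcd(31, 74) = 1
Since gcd = 1, 31 is a generator.

Yes, 31 generates ℤ_74


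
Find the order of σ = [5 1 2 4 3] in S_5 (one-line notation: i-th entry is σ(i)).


Cycle decomposition: (1 5 3 2)
Cycle lengths: 4
Order = lcm(4) = 4

ord(σ) = 4


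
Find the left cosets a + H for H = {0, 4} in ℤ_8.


H = {0, 4}, |H| = 2
Number of cosets = |G|/|H| = 8/2 = 4
0 + H = {0, 4}
1 + H = {1, 5}
2 + H = {2, 6}
3 + H = {3, 7}

Cosets: 0+H={0,4}; 1+H={1,5}; 2+H={2,6}; 3+H={3,7}


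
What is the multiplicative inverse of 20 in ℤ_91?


Use the extended Euclidean algorithm to write 1 = 20·s + 91·t; then s mod 91 is the inverse.
Euclidean algorithm:
  20 = 0·91 + 20
  91 = 4·20 + 11
  20 = 1·11 + 9
  11 = 1·9 + 2
  9 = 4·2 + 1
  2 = 2·1 + 0
gcd(20,91) = 1
Back-substitution gives: 20·(41) + 91·(-9) = 1
So 20⁻¹ ≡ 41 ≡ 41 (mod 91)
Check: 20 × 41 = 820 ≡ 1 (mod 91) ✓

20⁻¹ ≡ 41 (mod 91)


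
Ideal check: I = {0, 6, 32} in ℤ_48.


Check ideal conditions for I = {0, 6, 32} in ℤ_48:
(1) I is an additive subgroup? No
(2) For r ∈ ℤ_48 and a ∈ I: r·a ∈ I? No  [counterexample: r=2, a=6, r·a mod 48 = 12 ∉ I]

No, I is not an ideal of ℤ_48


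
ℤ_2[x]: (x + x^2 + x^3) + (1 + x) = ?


Add coefficients mod 2:
x^0: 0 + 1 = 1 (mod 2)
x^1: 1 + 1 = 0 (mod 2)
x^2: 1 + 0 = 1 (mod 2)
x^3: 1 + 0 = 1 (mod 2)
Result: 1 + x^2 + x^3

f + g = 1 + x^2 + x^3


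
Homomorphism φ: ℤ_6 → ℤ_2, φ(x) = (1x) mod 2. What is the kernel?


Kernel = preimage of identity
ker(φ) = {x ∈ ℤ_6 : 1x ≡ 0 (mod 2)}. Since 2 | 6, φ is well-defined. The kernel is the cyclic subgroup ⟨2⟩ of ℤ_6 (order 3), i.e. {0, 2, 4}

ker(φ) = {0, 2, 4}


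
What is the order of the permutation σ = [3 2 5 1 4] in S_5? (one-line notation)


Cycle decomposition: (1 3 5 4)
Cycle lengths: 4
Order = lcm(4) = 4

ord(σ) = 4


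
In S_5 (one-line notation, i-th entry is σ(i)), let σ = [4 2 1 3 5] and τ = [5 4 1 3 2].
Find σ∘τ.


σ∘τ: apply τ first, then σ
1 →τ 5 →σ 5
2 →τ 4 →σ 3
3 →τ 1 →σ 4
4 →τ 3 →σ 1
5 →τ 2 →σ 2

σ∘τ = [5 3 4 1 2]


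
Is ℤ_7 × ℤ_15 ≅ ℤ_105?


Comparing ℤ_7 × ℤ_15 and ℤ_105:
gcd(7,15) = 1, so ℤ_7 × ℤ_15 ≅ ℤ_105 (CRT)

Yes, ℤ_7 × ℤ_15 ≅ ℤ_105


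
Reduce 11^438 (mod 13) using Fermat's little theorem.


Fermat's little theorem: if p is prime and gcd(a,p)=1, then a^(p-1) ≡ 1 (mod p)
p = 13 is prime, gcd(11,13) = 1
Reduce exponent: 438 mod 12 = 6
So 11^438 ≡ 11^6 (mod 13)
11^6 mod 13 = 12

11^438 ≡ 12 (mod 13)


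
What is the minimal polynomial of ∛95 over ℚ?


∛95 satisfies x³ - 95 = 0, irreducible over ℚ (no rational root; 95 is not a perfect cube)

Minimal polynomial: x³ - 95


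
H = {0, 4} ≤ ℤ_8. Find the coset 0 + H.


0 + H = {0 + h (mod 8) : h ∈ H}
0+0=0, 0+4=4

0 + H = {0, 4}


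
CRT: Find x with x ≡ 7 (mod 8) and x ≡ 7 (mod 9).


m₁ = 8, m₂ = 9, gcd = 1, so CRT applies. M = m₁·m₂ = 72
Let M₁ = M/m₁ = 9, M₂ = M/m₂ = 8
Find y₁ ≡ M₁⁻¹ (mod m₁): 9⁻¹ ≡ 1 (mod 8)
Find y₂ ≡ M₂⁻¹ (mod m₂): 8⁻¹ ≡ 8 (mod 9)
x = a₁·M₁·y₁ + a₂·M₂·y₂ = 7·9·1 + 7·8·8 = 511
Reduce mod 72: x ≡ 7
Check: 7 mod 8 = 7 ✓, 7 mod 9 = 7 ✓

x ≡ 7 (mod 72)


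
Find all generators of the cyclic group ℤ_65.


g generates ℤ_n iff gcd(g,n) = 1
Prime factors of 65: 5, 13
Generators are g ∈ {1,...,64} not divisible by any of these primes.
Generators: {1, 2, 3, 4, 6, 7, 8, 9, 11, 12, 14, 16, 17, 18, 19, 21, 22, 23, 24, 27, 28, 29, 31, 32, 33, 34, 36, 37, 38, 41, 42, 43, 44, 46, 47, 48, 49, 51, 53, 54, 56, 57, 58, 59, 61, 62, 63, 64}
Number of generators = φ(65) = 48

Generators of ℤ_65 = {1, 2, 3, 4, 6, 7, 8, 9, 11, 12, 14, 16, 17, 18, 19, 21, 22, 23, 24, 27, 28, 29, 31, 32, 33, 34, 36, 37, 38, 41, 42, 43, 44, 46, 47, 48, 49, 51, 53, 54, 56, 57, 58, 59, 61, 62, 63, 64}


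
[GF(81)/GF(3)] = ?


GF(81) = GF(3^4), so the extension degree is 4

[GF(81)/GF(3)] = 4


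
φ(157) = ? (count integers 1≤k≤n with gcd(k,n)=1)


Factor n: 157 = 157
φ(n) = n · ∏(1 - 1/p) over distinct primes p | n
φ(157) = 157 · (1 - 1/157) = 156

φ(157) = 156


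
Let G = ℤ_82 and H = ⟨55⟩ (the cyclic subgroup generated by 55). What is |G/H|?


|⟨55⟩| = n / gcd(55, 82) = 82 / 1 = 82
H is normal (ℤ_82 is abelian).
|G/H| = |G| / |H| = 82 / 82 = 1

|G/H| = 1


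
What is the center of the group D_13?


Z(G) = {g ∈ G | gx = xg for all x ∈ G}
For odd n, Z(D_n) = {e}: no nontrivial rotation commutes with all reflections

Z(D_13) = {e}


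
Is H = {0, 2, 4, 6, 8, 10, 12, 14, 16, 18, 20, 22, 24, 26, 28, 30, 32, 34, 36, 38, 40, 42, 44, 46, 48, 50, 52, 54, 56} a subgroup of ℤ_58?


Subgroup test for H = {0, 2, 4, 6, 8, 10, 12, 14, 16, 18, 20, 22, 24, 26, 28, 30, 32, 34, 36, 38, 40, 42, 44, 46, 48, 50, 52, 54, 56} in (ℤ_58, +):
(1) 0 ∈ H? Yes
(2) Closure: for all a,b ∈ H, (a+b) mod 58 ∈ H? Yes
(3) Inverses: for all a ∈ H, -a mod 58 ∈ H? Yes

Yes, H is a subgroup of ℤ_58


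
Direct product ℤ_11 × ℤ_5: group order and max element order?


|ℤ_11 × ℤ_5| = 11 × 5 = 55
Max element order = lcm(11,5) = 55
Cyclic? Yes (gcd=1)

|ℤ_11×ℤ_5| = 55, max element order = 55


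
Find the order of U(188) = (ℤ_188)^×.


U(n) is the group of units mod n; |U(n)| = φ(n)
|U(188)| = φ(188) = 92

|U(188) = (ℤ_188)^×| = 92


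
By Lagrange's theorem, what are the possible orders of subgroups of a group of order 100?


Lagrange's theorem: |H| divides |G|
|G| = 100
Divisors of 100: 1, 2, 4, 5, 10, 20, 25, 50, 100

Possible subgroup orders: {1, 2, 4, 5, 10, 20, 25, 50, 100}


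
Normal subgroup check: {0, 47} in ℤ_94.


H = {0, 47} in ℤ_94
ℤ_94 is abelian; every subgroup of an abelian group is normal

Yes, normal subgroup


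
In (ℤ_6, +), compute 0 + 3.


Operation: addition mod 6
0 + 3 = (a + b) mod 6 with a = 0, b = 3

0 + 3 = 3


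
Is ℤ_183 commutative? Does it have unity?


ℤ_183 is a commutative ring with unity 1; 183 = 3×61 is composite, so 3·61 ≡ 0 gives zero divisors (not an integral domain)
Commutative: Yes
Integral domain: No
Has unity: Yes

ℤ_183: Commutative=Yes, Unity=Yes


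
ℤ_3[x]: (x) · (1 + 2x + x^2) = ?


Expand and collect like terms; reduce coefficients mod 3:
x^0: 0·1 = 0 ≡ 0 (mod 3)
x^1: 0·2 + 1·1 = 1 ≡ 1 (mod 3)
x^2: 0·1 + 1·2 = 2 ≡ 2 (mod 3)
x^3: 1·1 = 1 ≡ 1 (mod 3)
Result: x + 2x^2 + x^3

f · g = x + 2x^2 + x^3


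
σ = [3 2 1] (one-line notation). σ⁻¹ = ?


To find σ⁻¹, swap domain and range:
σ(1) = 3 → σ⁻¹(3) = 1
σ(2) = 2 → σ⁻¹(2) = 2
σ(3) = 1 → σ⁻¹(1) = 3

σ⁻¹ = [3 2 1]


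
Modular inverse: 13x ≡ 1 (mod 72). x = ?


Use the extended Euclidean algorithm to write 1 = 13·s + 72·t; then s mod 72 is the inverse.
Euclidean algorithm:
  13 = 0·72 + 13
  72 = 5·13 + 7
  13 = 1·7 + 6
  7 = 1·6 + 1
  6 = 6·1 + 0
gcd(13,72) = 1
Back-substitution gives: 13·(-11) + 72·(2) = 1
So 13⁻¹ ≡ -11 ≡ 61 (mod 72)
Check: 13 × 61 = 793 ≡ 1 (mod 72) ✓

13⁻¹ ≡ 61 (mod 72)


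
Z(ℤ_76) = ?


Z(G) = {g ∈ G | gx = xg for all x ∈ G}
ℤ_76 is abelian, so Z(G) = G

Z(ℤ_76) = ℤ_76


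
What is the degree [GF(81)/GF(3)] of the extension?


GF(81) = GF(3^4), so the extension degree is 4

[GF(81)/GF(3)] = 4


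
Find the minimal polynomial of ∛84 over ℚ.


∛84 satisfies x³ - 84 = 0, irreducible over ℚ (no rational root; 84 is not a perfect cube)

Minimal polynomial: x³ - 84


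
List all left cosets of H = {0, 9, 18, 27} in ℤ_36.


H = {0, 9, 18, 27}, |H| = 4
Number of cosets = |G|/|H| = 36/4 = 9
0 + H = {0, 9, 18, 27}
1 + H = {1, 10, 19, 28}
2 + H = {2, 11, 20, 29}
3 + H = {3, 12, 21, 30}
4 + H = {4, 13, 22, 31}
5 + H = {5, 14, 23, 32}
6 + H = {6, 15, 24, 33}
7 + H = {7, 16, 25, 34}
8 + H = {8, 17, 26, 35}

Cosets: 0+H={0,9,18,27}; 1+H={1,10,19,28}; 2+H={2,11,20,29}; 3+H={3,12,21,30}; 4+H={4,13,22,31}; 5+H={5,14,23,32}; 6+H={6,15,24,33}; 7+H={7,16,25,34}; 8+H={8,17,26,35}


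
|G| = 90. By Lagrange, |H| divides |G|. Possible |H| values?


Lagrange's theorem: |H| divides |G|
|G| = 90
Divisors of 90: 1, 2, 3, 5, 6, 9, 10, 15, 18, 30, 45, 90

Possible subgroup orders: {1, 2, 3, 5, 6, 9, 10, 15, 18, 30, 45, 90}


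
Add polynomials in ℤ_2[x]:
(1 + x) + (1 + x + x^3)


Add coefficients mod 2:
x^0: 1 + 1 = 0 (mod 2)
x^1: 1 + 1 = 0 (mod 2)
x^2: 0 + 0 = 0 (mod 2)
x^3: 0 + 1 = 1 (mod 2)
Result: x^3

f + g = x^3


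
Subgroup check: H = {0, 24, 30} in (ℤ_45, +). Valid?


Subgroup test for H = {0, 24, 30} in (ℤ_45, +):
(1) 0 ∈ H? Yes
(2) Closure: for all a,b ∈ H, (a+b) mod 45 ∈ H? No  [counterexample: 24 + 24 = 3 ∉ H]
(3) Inverses: for all a ∈ H, -a mod 45 ∈ H? No

No, H is not a subgroup of ℤ_45


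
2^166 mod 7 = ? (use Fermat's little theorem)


Fermat's little theorem: if p is prime and gcd(a,p)=1, then a^(p-1) ≡ 1 (mod p)
p = 7 is prime, gcd(2,7) = 1
Reduce exponent: 166 mod 6 = 4
So 2^166 ≡ 2^4 (mod 7)
2^4 mod 7 = 2

2^166 ≡ 2 (mod 7)


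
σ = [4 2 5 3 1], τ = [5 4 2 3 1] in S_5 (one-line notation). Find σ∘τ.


σ∘τ: apply τ first, then σ
1 →τ 5 →σ 1
2 →τ 4 →σ 3
3 →τ 2 →σ 2
4 →τ 3 →σ 5
5 →τ 1 →σ 4

σ∘τ = [1 3 2 5 4]


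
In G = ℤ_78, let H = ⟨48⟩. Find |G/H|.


|⟨48⟩| = n / gcd(48, 78) = 78 / 6 = 13
H is normal (ℤ_78 is abelian).
|G/H| = |G| / |H| = 78 / 13 = 6

|G/H| = 6


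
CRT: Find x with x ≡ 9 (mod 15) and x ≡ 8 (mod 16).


m₁ = 15, m₂ = 16, gcd = 1, so CRT applies. M = m₁·m₂ = 240
Let M₁ = M/m₁ = 16, M₂ = M/m₂ = 15
Find y₁ ≡ M₁⁻¹ (mod m₁): 16⁻¹ ≡ 1 (mod 15)
Find y₂ ≡ M₂⁻¹ (mod m₂): 15⁻¹ ≡ 15 (mod 16)
x = a₁·M₁·y₁ + a₂·M₂·y₂ = 9·16·1 + 8·15·15 = 1944
Reduce mod 240: x ≡ 24
Check: 24 mod 15 = 9 ✓, 24 mod 16 = 8 ✓

x ≡ 24 (mod 240)


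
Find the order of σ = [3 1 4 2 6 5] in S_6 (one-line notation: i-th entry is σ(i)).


Cycle decomposition: (1 3 4 2) (5 6)
Cycle lengths: 4, 2
Order = lcm(4, 2) = 4

ord(σ) = 4


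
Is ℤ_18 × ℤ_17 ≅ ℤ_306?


Comparing ℤ_18 × ℤ_17 and ℤ_306:
gcd(18,17) = 1, so ℤ_18 × ℤ_17 ≅ ℤ_306 (CRT)

Yes, ℤ_18 × ℤ_17 ≅ ℤ_306


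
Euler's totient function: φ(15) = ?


φ(n) = count of k ∈ {1,...,n} with gcd(k,n)=1
Coprimes to 15: {1, 2, 4, 7, 8, 11, 13, 14}
Count: 8

φ(15) = 8


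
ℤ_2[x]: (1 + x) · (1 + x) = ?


Expand and collect like terms; reduce coefficients mod 2:
x^0: 1·1 = 1 ≡ 1 (mod 2)
x^1: 1·1 + 1·1 = 2 ≡ 0 (mod 2)
x^2: 1·1 = 1 ≡ 1 (mod 2)
Result: 1 + x^2

f · g = 1 + x^2


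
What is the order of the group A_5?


|A_n| = n!/2 (even permutations)
|A_5| = 5!/2 = 120/2 = 60

|A_5| = 60


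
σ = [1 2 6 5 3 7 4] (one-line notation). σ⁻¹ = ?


To find σ⁻¹, swap domain and range:
σ(1) = 1 → σ⁻¹(1) = 1
σ(2) = 2 → σ⁻¹(2) = 2
σ(3) = 6 → σ⁻¹(6) = 3
σ(4) = 5 → σ⁻¹(5) = 4
σ(5) = 3 → σ⁻¹(3) = 5
σ(6) = 7 → σ⁻¹(7) = 6
σ(7) = 4 → σ⁻¹(4) = 7

σ⁻¹ = [1 2 5 7 4 3 6]


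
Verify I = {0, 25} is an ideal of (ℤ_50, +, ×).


Check ideal conditions for I = {0, 25} in ℤ_50:
(1) I is an additive subgroup? Yes
(2) For r ∈ ℤ_50 and a ∈ I: r·a ∈ I? Yes

Yes, I is an ideal of ℤ_50


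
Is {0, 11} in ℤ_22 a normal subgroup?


H = {0, 11} in ℤ_22
ℤ_22 is abelian; every subgroup of an abelian group is normal

Yes, normal subgroup


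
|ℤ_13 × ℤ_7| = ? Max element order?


|ℤ_13 × ℤ_7| = 13 × 7 = 91
Max element order = lcm(13,7) = 91
Cyclic? Yes (gcd=1)

|ℤ_13×ℤ_7| = 91, max element order = 91


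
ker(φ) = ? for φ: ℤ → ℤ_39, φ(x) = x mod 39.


Kernel = preimage of identity
ker(φ) = {x ∈ ℤ : x ≡ 0 (mod 39)} = 39ℤ = {0, ±39, ±78, ...}

ker(φ) = 39ℤ


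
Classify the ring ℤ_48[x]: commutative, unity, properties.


ℤ_48 has zero divisors (2·24 ≡ 0), and these lift to constant zero divisors in ℤ_48[x]; so not an integral domain
Commutative: Yes
Integral domain: No
Has unity: Yes

ℤ_48[x]: Commutative=Yes, Unity=Yes


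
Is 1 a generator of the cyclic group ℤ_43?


g generates ℤ_n iff gcd(g, n) = 1
gcd(1, 43) = 1
Since gcd = 1, 1 is a generator.

Yes, 1 generates ℤ_43


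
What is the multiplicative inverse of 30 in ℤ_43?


Use the extended Euclidean algorithm to write 1 = 30·s + 43·t; then s mod 43 is the inverse.
Euclidean algorithm:
  30 = 0·43 + 30
  43 = 1·30 + 13
  30 = 2·13 + 4
  13 = 3·4 + 1
  4 = 4·1 + 0
gcd(30,43) = 1
Back-substitution gives: 30·(-10) + 43·(7) = 1
So 30⁻¹ ≡ -10 ≡ 33 (mod 43)
Check: 30 × 33 = 990 ≡ 1 (mod 43) ✓

30⁻¹ ≡ 33 (mod 43)


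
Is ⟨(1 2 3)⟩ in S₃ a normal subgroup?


H = ⟨(1 2 3)⟩ in S₃
⟨(1 2 3)⟩ has order 3 and index 2 in S₃; index-2 subgroups are normal

Yes, normal subgroup


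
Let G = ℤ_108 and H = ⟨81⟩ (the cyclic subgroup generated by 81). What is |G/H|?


|⟨81⟩| = n / gcd(81, 108) = 108 / 27 = 4
H is normal (ℤ_108 is abelian).
|G/H| = |G| / |H| = 108 / 4 = 27

|G/H| = 27


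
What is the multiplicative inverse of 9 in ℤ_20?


Use the extended Euclidean algorithm to write 1 = 9·s + 20·t; then s mod 20 is the inverse.
Euclidean algorithm:
  9 = 0·20 + 9
  20 = 2·9 + 2
  9 = 4·2 + 1
  2 = 2·1 + 0
gcd(9,20) = 1
Back-substitution gives: 9·(9) + 20·(-4) = 1
So 9⁻¹ ≡ 9 ≡ 9 (mod 20)
Check: 9 × 9 = 81 ≡ 1 (mod 20) ✓

9⁻¹ ≡ 9 (mod 20)


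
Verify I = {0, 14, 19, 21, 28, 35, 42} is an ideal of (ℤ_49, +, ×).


Check ideal conditions for I = {0, 14, 19, 21, 28, 35, 42} in ℤ_49:
(1) I is an additive subgroup? No
(2) For r ∈ ℤ_49 and a ∈ I: r·a ∈ I? No  [counterexample: r=2, a=19, r·a mod 49 = 38 ∉ I]

No, I is not an ideal of ℤ_49


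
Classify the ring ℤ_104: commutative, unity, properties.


ℤ_104 is a commutative ring with unity 1; 104 = 2×52 is composite, so 2·52 ≡ 0 gives zero divisors (not an integral domain)
Commutative: Yes
Integral domain: No
Has unity: Yes

ℤ_104: Commutative=Yes, Unity=Yes


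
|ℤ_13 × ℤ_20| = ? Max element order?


|ℤ_13 × ℤ_20| = 13 × 20 = 260
Max element order = lcm(13,20) = 260
Cyclic? Yes (gcd=1)

|ℤ_13×ℤ_20| = 260, max element order = 260


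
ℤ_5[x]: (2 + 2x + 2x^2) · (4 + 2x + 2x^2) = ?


Expand and collect like terms; reduce coefficients mod 5:
x^0: 2·4 = 8 ≡ 3 (mod 5)
x^1: 2·2 + 2·4 = 12 ≡ 2 (mod 5)
x^2: 2·2 + 2·2 + 2·4 = 16 ≡ 1 (mod 5)
x^3: 2·2 + 2·2 = 8 ≡ 3 (mod 5)
x^4: 2·2 = 4 ≡ 4 (mod 5)
Result: 3 + 2x + x^2 + 3x^3 + 4x^4

f · g = 3 + 2x + x^2 + 3x^3 + 4x^4


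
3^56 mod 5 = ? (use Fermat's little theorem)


Fermat's little theorem: if p is prime and gcd(a,p)=1, then a^(p-1) ≡ 1 (mod p)
p = 5 is prime, gcd(3,5) = 1
Reduce exponent: 56 mod 4 = 0
So 3^56 ≡ 3^0 (mod 5)
3^0 = 1

3^56 ≡ 1 (mod 5)


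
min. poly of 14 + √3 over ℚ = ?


Let α = 14 + √3. Then α - 14 = √3, so (α - 14)² = 3, giving α² - 28α + 193 = 0. Degree 2 and α ∉ ℚ, so this is the minimal polynomial.

Minimal polynomial: x² - 28x + 193


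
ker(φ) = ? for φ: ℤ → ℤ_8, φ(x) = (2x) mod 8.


Kernel = preimage of identity
ker(φ) = {x ∈ ℤ : 2x ≡ 0 (mod 8)}. gcd(2,8) = 2, so 2x ≡ 0 (mod 8) ⟺ x ≡ 0 (mod 8/2 = 4). Hence ker(φ) = 4ℤ

ker(φ) = 4ℤ


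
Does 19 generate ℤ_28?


g generates ℤ_n iff gcd(g, n) = 1
gcd(19, 28) = 1
Since gcd = 1, 19 is a generator.

Yes, 19 generates ℤ_28


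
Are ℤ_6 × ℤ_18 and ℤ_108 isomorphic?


Comparing ℤ_6 × ℤ_18 and ℤ_108:
gcd(6,18) = 6 ≠ 1. Max element order in ℤ_6×ℤ_18 is lcm(6,18) = 18 < 108, so it has no element of order 108

No, ℤ_6 × ℤ_18 ≇ ℤ_108


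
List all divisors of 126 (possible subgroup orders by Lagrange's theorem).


Lagrange's theorem: |H| divides |G|
|G| = 126
Divisors of 126: 1, 2, 3, 6, 7, 9, 14, 18, 21, 42, 63, 126

Possible subgroup orders: {1, 2, 3, 6, 7, 9, 14, 18, 21, 42, 63, 126}


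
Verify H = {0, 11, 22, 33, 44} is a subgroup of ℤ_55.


Subgroup test for H = {0, 11, 22, 33, 44} in (ℤ_55, +):
(1) 0 ∈ H? Yes
(2) Closure: for all a,b ∈ H, (a+b) mod 55 ∈ H? Yes
(3) Inverses: for all a ∈ H, -a mod 55 ∈ H? Yes

Yes, H is a subgroup of ℤ_55


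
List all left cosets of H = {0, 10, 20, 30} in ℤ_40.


H = {0, 10, 20, 30}, |H| = 4
Number of cosets = |G|/|H| = 40/4 = 10
0 + H = {0, 10, 20, 30}
1 + H = {1, 11, 21, 31}
2 + H = {2, 12, 22, 32}
3 + H = {3, 13, 23, 33}
4 + H = {4, 14, 24, 34}
5 + H = {5, 15, 25, 35}
6 + H = {6, 16, 26, 36}
7 + H = {7, 17, 27, 37}
8 + H = {8, 18, 28, 38}
9 + H = {9, 19, 29, 39}

Cosets: 0+H={0,10,20,30}; 1+H={1,11,21,31}; 2+H={2,12,22,32}; 3+H={3,13,23,33}; 4+H={4,14,24,34}; 5+H={5,15,25,35}; 6+H={6,16,26,36}; 7+H={7,17,27,37}; 8+H={8,18,28,38}; 9+H={9,19,29,39}


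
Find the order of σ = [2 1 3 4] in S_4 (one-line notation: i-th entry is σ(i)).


Cycle decomposition: (1 2)
Cycle lengths: 2
Order = lcm(2) = 2

ord(σ) = 2


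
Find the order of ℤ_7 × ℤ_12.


|A × B| = |A| · |B|
|ℤ_7 × ℤ_12| = 7 × 12 = 84

|ℤ_7 × ℤ_12| = 84


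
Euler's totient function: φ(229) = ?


Factor n: 229 = 229
φ(n) = n · ∏(1 - 1/p) over distinct primes p | n
φ(229) = 229 · (1 - 1/229) = 228

φ(229) = 228


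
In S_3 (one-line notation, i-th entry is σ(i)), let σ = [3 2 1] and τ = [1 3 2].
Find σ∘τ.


σ∘τ: apply τ first, then σ
1 →τ 1 →σ 3
2 →τ 3 →σ 1
3 →τ 2 →σ 2

σ∘τ = [3 1 2]


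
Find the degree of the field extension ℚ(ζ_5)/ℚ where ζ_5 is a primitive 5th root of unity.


[ℚ(ζ_n):ℚ] = deg Φ_n(x) = φ(n). Here φ(5) = 4

[ℚ(ζ_5)/ℚ where ζ_5 is a primitive 5th root of unity] = 4


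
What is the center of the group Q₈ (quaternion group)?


Z(G) = {g ∈ G | gx = xg for all x ∈ G}
In Q₈ = {±1, ±i, ±j, ±k}, only ±1 commute with every element

Z(Q₈ (quaternion group)) = {1, -1}


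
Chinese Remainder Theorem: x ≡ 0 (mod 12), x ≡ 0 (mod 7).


m₁ = 12, m₂ = 7, gcd = 1, so CRT applies. M = m₁·m₂ = 84
Let M₁ = M/m₁ = 7, M₂ = M/m₂ = 12
Find y₁ ≡ M₁⁻¹ (mod m₁): 7⁻¹ ≡ 7 (mod 12)
Find y₂ ≡ M₂⁻¹ (mod m₂): 12⁻¹ ≡ 3 (mod 7)
x = a₁·M₁·y₁ + a₂·M₂·y₂ = 0·7·7 + 0·12·3 = 0
Reduce mod 84: x ≡ 0
Check: 0 mod 12 = 0 ✓, 0 mod 7 = 0 ✓

x ≡ 0 (mod 84)


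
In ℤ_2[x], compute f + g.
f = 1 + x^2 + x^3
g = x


Add coefficients mod 2:
x^0: 1 + 0 = 1 (mod 2)
x^1: 0 + 1 = 1 (mod 2)
x^2: 1 + 0 = 1 (mod 2)
x^3: 1 + 0 = 1 (mod 2)
Result: 1 + x + x^2 + x^3

f + g = 1 + x + x^2 + x^3


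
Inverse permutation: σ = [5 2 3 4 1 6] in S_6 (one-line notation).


To find σ⁻¹, swap domain and range:
σ(1) = 5 → σ⁻¹(5) = 1
σ(2) = 2 → σ⁻¹(2) = 2
σ(3) = 3 → σ⁻¹(3) = 3
σ(4) = 4 → σ⁻¹(4) = 4
σ(5) = 1 → σ⁻¹(1) = 5
σ(6) = 6 → σ⁻¹(6) = 6

σ⁻¹ = [5 2 3 4 1 6]


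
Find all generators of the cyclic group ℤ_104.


g generates ℤ_n iff gcd(g,n) = 1
Prime factors of 104: 2, 13
Generators are g ∈ {1,...,103} not divisible by any of these primes.
Generators: {1, 3, 5, 7, 9, 11, 15, 17, 19, 21, 23, 25, 27, 29, 31, 33, 35, 37, 41, 43, 45, 47, 49, 51, 53, 55, 57, 59, 61, 63, 67, 69, 71, 73, 75, 77, 79, 81, 83, 85, 87, 89, 93, 95, 97, 99, 101, 103}
Number of generators = φ(104) = 48

Generators of ℤ_104 = {1, 3, 5, 7, 9, 11, 15, 17, 19, 21, 23, 25, 27, 29, 31, 33, 35, 37, 41, 43, 45, 47, 49, 51, 53, 55, 57, 59, 61, 63, 67, 69, 71, 73, 75, 77, 79, 81, 83, 85, 87, 89, 93, 95, 97, 99, 101, 103}


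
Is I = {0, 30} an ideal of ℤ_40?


Check ideal conditions for I = {0, 30} in ℤ_40:
(1) I is an additive subgroup? No
(2) For r ∈ ℤ_40 and a ∈ I: r·a ∈ I? No  [counterexample: r=2, a=30, r·a mod 40 = 20 ∉ I]

No, I is not an ideal of ℤ_40


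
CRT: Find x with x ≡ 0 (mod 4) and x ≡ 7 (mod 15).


m₁ = 4, m₂ = 15, gcd = 1, so CRT applies. M = m₁·m₂ = 60
Let M₁ = M/m₁ = 15, M₂ = M/m₂ = 4
Find y₁ ≡ M₁⁻¹ (mod m₁): 15⁻¹ ≡ 3 (mod 4)
Find y₂ ≡ M₂⁻¹ (mod m₂): 4⁻¹ ≡ 4 (mod 15)
x = a₁·M₁·y₁ + a₂·M₂·y₂ = 0·15·3 + 7·4·4 = 112
Reduce mod 60: x ≡ 52
Check: 52 mod 4 = 0 ✓, 52 mod 15 = 7 ✓

x ≡ 52 (mod 60)


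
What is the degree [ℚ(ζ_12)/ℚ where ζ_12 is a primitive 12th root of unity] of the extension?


[ℚ(ζ_n):ℚ] = deg Φ_n(x) = φ(n). Here φ(12) = 4

[ℚ(ζ_12)/ℚ where ζ_12 is a primitive 12th root of unity] = 4


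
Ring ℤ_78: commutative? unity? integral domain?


ℤ_78 is a commutative ring with unity 1; 78 = 2×39 is composite, so 2·39 ≡ 0 gives zero divisors (not an integral domain)
Commutative: Yes
Integral domain: No
Has unity: Yes

ℤ_78: Commutative=Yes, Unity=Yes


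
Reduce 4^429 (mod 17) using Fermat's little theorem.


Fermat's little theorem: if p is prime and gcd(a,p)=1, then a^(p-1) ≡ 1 (mod p)
p = 17 is prime, gcd(4,17) = 1
Reduce exponent: 429 mod 16 = 13
So 4^429 ≡ 4^13 (mod 17)
4^13 mod 17 = 4

4^429 ≡ 4 (mod 17)


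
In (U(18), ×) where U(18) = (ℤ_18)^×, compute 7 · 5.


Operation: multiplication mod 18
7 · 5 = (a × b) mod 18 with a = 7, b = 5

7 · 5 = 17


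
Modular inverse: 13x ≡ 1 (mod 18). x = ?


Use the extended Euclidean algorithm to write 1 = 13·s + 18·t; then s mod 18 is the inverse.
Euclidean algorithm:
  13 = 0·18 + 13
  18 = 1·13 + 5
  13 = 2·5 + 3
  5 = 1·3 + 2
  3 = 1·2 + 1
  2 = 2·1 + 0
gcd(13,18) = 1
Back-substitution gives: 13·(7) + 18·(-5) = 1
So 13⁻¹ ≡ 7 ≡ 7 (mod 18)
Check: 13 × 7 = 91 ≡ 1 (mod 18) ✓

13⁻¹ ≡ 7 (mod 18)


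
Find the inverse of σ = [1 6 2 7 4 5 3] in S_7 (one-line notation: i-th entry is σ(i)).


To find σ⁻¹, swap domain and range:
σ(1) = 1 → σ⁻¹(1) = 1
σ(2) = 6 → σ⁻¹(6) = 2
σ(3) = 2 → σ⁻¹(2) = 3
σ(4) = 7 → σ⁻¹(7) = 4
σ(5) = 4 → σ⁻¹(4) = 5
σ(6) = 5 → σ⁻¹(5) = 6
σ(7) = 3 → σ⁻¹(3) = 7

σ⁻¹ = [1 3 7 5 6 2 4]


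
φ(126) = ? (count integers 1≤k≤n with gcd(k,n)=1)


Factor n: 126 = 2 × 3^2 × 7
φ(n) = n · ∏(1 - 1/p) over distinct primes p | n
φ(126) = 126 · (1 - 1/2) · (1 - 1/3) · (1 - 1/7) = 36

φ(126) = 36


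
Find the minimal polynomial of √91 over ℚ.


√91 satisfies x² - 91 = 0, irreducible over ℚ since 91 is squarefree

Minimal polynomial: x² - 91


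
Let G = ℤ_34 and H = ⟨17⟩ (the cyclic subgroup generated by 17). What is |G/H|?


|⟨17⟩| = n / gcd(17, 34) = 34 / 17 = 2
H is normal (ℤ_34 is abelian).
|G/H| = |G| / |H| = 34 / 2 = 17

|G/H| = 17


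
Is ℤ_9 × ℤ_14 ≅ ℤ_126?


Comparing ℤ_9 × ℤ_14 and ℤ_126:
gcd(9,14) = 1, so ℤ_9 × ℤ_14 ≅ ℤ_126 (CRT)

Yes, ℤ_9 × ℤ_14 ≅ ℤ_126


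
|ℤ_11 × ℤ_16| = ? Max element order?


|ℤ_11 × ℤ_16| = 11 × 16 = 176
Max element order = lcm(11,16) = 176
Cyclic? Yes (gcd=1)

|ℤ_11×ℤ_16| = 176, max element order = 176


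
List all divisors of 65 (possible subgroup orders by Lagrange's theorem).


Lagrange's theorem: |H| divides |G|
|G| = 65
Divisors of 65: 1, 5, 13, 65

Possible subgroup orders: {1, 5, 13, 65}


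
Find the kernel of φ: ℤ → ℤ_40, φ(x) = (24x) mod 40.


Kernel = preimage of identity
ker(φ) = {x ∈ ℤ : 24x ≡ 0 (mod 40)}. gcd(24,40) = 8, so 24x ≡ 0 (mod 40) ⟺ x ≡ 0 (mod 40/8 = 5). Hence ker(φ) = 5ℤ

ker(φ) = 5ℤ


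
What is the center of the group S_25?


Z(G) = {g ∈ G | gx = xg for all x ∈ G}
S_n is non-abelian for n ≥ 3; Z(S_25) is trivial

Z(S_25) = {e}


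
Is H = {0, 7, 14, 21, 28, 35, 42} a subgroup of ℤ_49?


Subgroup test for H = {0, 7, 14, 21, 28, 35, 42} in (ℤ_49, +):
(1) 0 ∈ H? Yes
(2) Closure: for all a,b ∈ H, (a+b) mod 49 ∈ H? Yes
(3) Inverses: for all a ∈ H, -a mod 49 ∈ H? Yes

Yes, H is a subgroup of ℤ_49


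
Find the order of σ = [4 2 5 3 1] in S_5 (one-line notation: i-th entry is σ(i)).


Cycle decomposition: (1 4 3 5)
Cycle lengths: 4
Order = lcm(4) = 4

ord(σ) = 4


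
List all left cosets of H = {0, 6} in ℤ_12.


H = {0, 6}, |H| = 2
Number of cosets = |G|/|H| = 12/2 = 6
0 + H = {0, 6}
1 + H = {1, 7}
2 + H = {2, 8}
3 + H = {3, 9}
4 + H = {4, 10}
5 + H = {5, 11}

Cosets: 0+H={0,6}; 1+H={1,7}; 2+H={2,8}; 3+H={3,9}; 4+H={4,10}; 5+H={5,11}


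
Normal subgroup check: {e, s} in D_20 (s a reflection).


H = {e, s} in D_20 (s a reflection)
r·s·r⁻¹ = sr⁻² ≠ s for n ≥ 3, so {e, s} is not closed under conjugation

No, not a normal subgroup


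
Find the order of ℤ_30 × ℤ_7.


|A × B| = |A| · |B|
|ℤ_30 × ℤ_7| = 30 × 7 = 210

|ℤ_30 × ℤ_7| = 210


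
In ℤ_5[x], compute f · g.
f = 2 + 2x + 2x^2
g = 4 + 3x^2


Expand and collect like terms; reduce coefficients mod 5:
x^0: 2·4 = 8 ≡ 3 (mod 5)
x^1: 2·0 + 2·4 = 8 ≡ 3 (mod 5)
x^2: 2·3 + 2·0 + 2·4 = 14 ≡ 4 (mod 5)
x^3: 2·3 + 2·0 = 6 ≡ 1 (mod 5)
x^4: 2·3 = 6 ≡ 1 (mod 5)
Result: 3 + 3x + 4x^2 + x^3 + x^4

f · g = 3 + 3x + 4x^2 + x^3 + x^4


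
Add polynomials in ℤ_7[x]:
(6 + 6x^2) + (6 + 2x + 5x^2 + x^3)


Add coefficients mod 7:
x^0: 6 + 6 = 5 (mod 7)
x^1: 0 + 2 = 2 (mod 7)
x^2: 6 + 5 = 4 (mod 7)
x^3: 0 + 1 = 1 (mod 7)
Result: 5 + 2x + 4x^2 + x^3

f + g = 5 + 2x + 4x^2 + x^3


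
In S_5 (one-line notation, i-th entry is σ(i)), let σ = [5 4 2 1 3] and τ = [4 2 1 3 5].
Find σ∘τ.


σ∘τ: apply τ first, then σ
1 →τ 4 →σ 1
2 →τ 2 →σ 4
3 →τ 1 →σ 5
4 →τ 3 →σ 2
5 →τ 5 →σ 3

σ∘τ = [1 4 5 2 3]


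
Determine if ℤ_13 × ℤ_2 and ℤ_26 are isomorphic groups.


Comparing ℤ_13 × ℤ_2 and ℤ_26:
gcd(13,2) = 1, so ℤ_13 × ℤ_2 ≅ ℤ_26 (CRT)

Yes, ℤ_13 × ℤ_2 ≅ ℤ_26


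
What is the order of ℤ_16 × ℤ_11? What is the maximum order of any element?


|ℤ_16 × ℤ_11| = 16 × 11 = 176
Max element order = lcm(16,11) = 176
Cyclic? Yes (gcd=1)

|ℤ_16×ℤ_11| = 176, max element order = 176


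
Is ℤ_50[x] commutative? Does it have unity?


ℤ_50 has zero divisors (2·25 ≡ 0), and these lift to constant zero divisors in ℤ_50[x]; so not an integral domain
Commutative: Yes
Integral domain: No
Has unity: Yes

ℤ_50[x]: Commutative=Yes, Unity=Yes


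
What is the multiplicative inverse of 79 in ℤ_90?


Use the extended Euclidean algorithm to write 1 = 79·s + 90·t; then s mod 90 is the inverse.
Euclidean algorithm:
  79 = 0·90 + 79
  90 = 1·79 + 11
  79 = 7·11 + 2
  11 = 5·2 + 1
  2 = 2·1 + 0
gcd(79,90) = 1
Back-substitution gives: 79·(-41) + 90·(36) = 1
So 79⁻¹ ≡ -41 ≡ 49 (mod 90)
Check: 79 × 49 = 3871 ≡ 1 (mod 90) ✓

79⁻¹ ≡ 49 (mod 90)


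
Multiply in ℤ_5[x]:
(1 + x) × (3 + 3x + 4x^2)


Expand and collect like terms; reduce coefficients mod 5:
x^0: 1·3 = 3 ≡ 3 (mod 5)
x^1: 1·3 + 1·3 = 6 ≡ 1 (mod 5)
x^2: 1·4 + 1·3 = 7 ≡ 2 (mod 5)
x^3: 1·4 = 4 ≡ 4 (mod 5)
Result: 3 + x + 2x^2 + 4x^3

f · g = 3 + x + 2x^2 + 4x^3


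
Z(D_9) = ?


Z(G) = {g ∈ G | gx = xg for all x ∈ G}
For odd n, Z(D_n) = {e}: no nontrivial rotation commutes with all reflections

Z(D_9) = {e}


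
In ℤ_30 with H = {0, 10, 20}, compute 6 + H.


6 + H = {6 + h (mod 30) : h ∈ H}
6+0=6, 6+10=16, 6+20=26

6 + H = {6, 16, 26}


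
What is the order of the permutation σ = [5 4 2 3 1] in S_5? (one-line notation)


Cycle decomposition: (1 5) (2 4 3)
Cycle lengths: 2, 3
Order = lcm(2, 3) = 6

ord(σ) = 6


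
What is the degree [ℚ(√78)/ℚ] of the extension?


√78 has minimal polynomial x² - 78 (irreducible over ℚ since 78 is squarefree)

[ℚ(√78)/ℚ] = 2


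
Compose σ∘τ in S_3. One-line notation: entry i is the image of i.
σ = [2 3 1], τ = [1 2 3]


σ∘τ: apply τ first, then σ
1 →τ 1 →σ 2
2 →τ 2 →σ 3
3 →τ 3 →σ 1

σ∘τ = [2 3 1]


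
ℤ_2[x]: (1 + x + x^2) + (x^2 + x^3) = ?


Add coefficients mod 2:
x^0: 1 + 0 = 1 (mod 2)
x^1: 1 + 0 = 1 (mod 2)
x^2: 1 + 1 = 0 (mod 2)
x^3: 0 + 1 = 1 (mod 2)
Result: 1 + x + x^3

f + g = 1 + x + x^3


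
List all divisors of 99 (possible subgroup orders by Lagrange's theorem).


Lagrange's theorem: |H| divides |G|
|G| = 99
Divisors of 99: 1, 3, 9, 11, 33, 99

Possible subgroup orders: {1, 3, 9, 11, 33, 99}


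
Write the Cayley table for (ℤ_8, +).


Elements: {0, 1, 2, 3, 4, 5, 6, 7}
Operation: addition mod 8
Entry (a, b) = (a + b) mod 8

Cayley table:
  | 0 | 1 | 2 | 3 | 4 | 5 | 6 | 7
0 | 0 | 1 | 2 | 3 | 4 | 5 | 6 | 7
1 | 1 | 2 | 3 | 4 | 5 | 6 | 7 | 0
2 | 2 | 3 | 4 | 5 | 6 | 7 | 0 | 1
3 | 3 | 4 | 5 | 6 | 7 | 0 | 1 | 2
4 | 4 | 5 | 6 | 7 | 0 | 1 | 2 | 3
5 | 5 | 6 | 7 | 0 | 1 | 2 | 3 | 4
6 | 6 | 7 | 0 | 1 | 2 | 3 | 4 | 5
7 | 7 | 0 | 1 | 2 | 3 | 4 | 5 | 6


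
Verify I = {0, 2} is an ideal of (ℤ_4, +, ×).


Check ideal conditions for I = {0, 2} in ℤ_4:
(1) I is an additive subgroup? Yes
(2) For r ∈ ℤ_4 and a ∈ I: r·a ∈ I? Yes

Yes, I is an ideal of ℤ_4


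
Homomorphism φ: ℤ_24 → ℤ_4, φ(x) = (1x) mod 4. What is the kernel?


Kernel = preimage of identity
ker(φ) = {x ∈ ℤ_24 : 1x ≡ 0 (mod 4)}. Since 4 | 24, φ is well-defined. The kernel is the cyclic subgroup ⟨4⟩ of ℤ_24 (order 6), i.e. {0, 4, 8, 12, 16, 20}

ker(φ) = {0, 4, 8, 12, 16, 20}


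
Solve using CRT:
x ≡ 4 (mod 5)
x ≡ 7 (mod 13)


m₁ = 5, m₂ = 13, gcd = 1, so CRT applies. M = m₁·m₂ = 65
Let M₁ = M/m₁ = 13, M₂ = M/m₂ = 5
Find y₁ ≡ M₁⁻¹ (mod m₁): 13⁻¹ ≡ 2 (mod 5)
Find y₂ ≡ M₂⁻¹ (mod m₂): 5⁻¹ ≡ 8 (mod 13)
x = a₁·M₁·y₁ + a₂·M₂·y₂ = 4·13·2 + 7·5·8 = 384
Reduce mod 65: x ≡ 59
Check: 59 mod 5 = 4 ✓, 59 mod 13 = 7 ✓

x ≡ 59 (mod 65)


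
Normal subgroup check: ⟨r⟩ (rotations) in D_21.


H = ⟨r⟩ (rotations) in D_21
The rotation subgroup ⟨r⟩ has index 2 in D_21, so it is normal

Yes, normal subgroup


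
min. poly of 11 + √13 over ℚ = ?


Let α = 11 + √13. Then α - 11 = √13, so (α - 11)² = 13, giving α² - 22α + 108 = 0. Degree 2 and α ∉ ℚ, so this is the minimal polynomial.

Minimal polynomial: x² - 22x + 108


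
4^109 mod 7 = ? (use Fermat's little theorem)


Fermat's little theorem: if p is prime and gcd(a,p)=1, then a^(p-1) ≡ 1 (mod p)
p = 7 is prime, gcd(4,7) = 1
Reduce exponent: 109 mod 6 = 1
So 4^109 ≡ 4^1 (mod 7)
4^1 mod 7 = 4

4^109 ≡ 4 (mod 7)


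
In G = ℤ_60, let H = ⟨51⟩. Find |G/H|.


|⟨51⟩| = n / gcd(51, 60) = 60 / 3 = 20
H is normal (ℤ_60 is abelian).
|G/H| = |G| / |H| = 60 / 20 = 3

|G/H| = 3


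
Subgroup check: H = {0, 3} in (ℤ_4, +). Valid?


Subgroup test for H = {0, 3} in (ℤ_4, +):
(1) 0 ∈ H? Yes
(2) Closure: for all a,b ∈ H, (a+b) mod 4 ∈ H? No  [counterexample: 3 + 3 = 2 ∉ H]
(3) Inverses: for all a ∈ H, -a mod 4 ∈ H? No

No, H is not a subgroup of ℤ_4


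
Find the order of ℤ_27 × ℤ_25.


|A × B| = |A| · |B|
|ℤ_27 × ℤ_25| = 27 × 25 = 675

|ℤ_27 × ℤ_25| = 675


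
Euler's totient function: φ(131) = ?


Factor n: 131 = 131
φ(n) = n · ∏(1 - 1/p) over distinct primes p | n
φ(131) = 131 · (1 - 1/131) = 130

φ(131) = 130
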